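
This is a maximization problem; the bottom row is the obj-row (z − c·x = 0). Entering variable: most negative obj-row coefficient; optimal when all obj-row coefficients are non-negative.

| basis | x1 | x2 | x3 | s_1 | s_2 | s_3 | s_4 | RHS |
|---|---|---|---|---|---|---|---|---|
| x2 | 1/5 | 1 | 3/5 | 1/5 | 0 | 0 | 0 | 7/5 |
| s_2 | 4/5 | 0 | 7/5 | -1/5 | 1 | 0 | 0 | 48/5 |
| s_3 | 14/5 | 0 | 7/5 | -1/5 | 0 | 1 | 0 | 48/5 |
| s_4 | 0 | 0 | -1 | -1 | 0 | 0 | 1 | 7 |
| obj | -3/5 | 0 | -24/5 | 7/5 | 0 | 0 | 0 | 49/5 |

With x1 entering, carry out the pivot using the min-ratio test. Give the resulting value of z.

Ratio test on column x1 — row 1: (7/5)/(1/5) = 7; row 2: (48/5)/(4/5) = 12; row 3: (48/5)/(14/5) = 24/7; row 4: entry 0 ≤ 0. Minimum is 24/7 at row 3 (s_3 leaves); pivot element 14/5.
Pivot on row 3; the obj-row RHS becomes 49/5 − (-3/5)·(24/7) = 83/7.

83/7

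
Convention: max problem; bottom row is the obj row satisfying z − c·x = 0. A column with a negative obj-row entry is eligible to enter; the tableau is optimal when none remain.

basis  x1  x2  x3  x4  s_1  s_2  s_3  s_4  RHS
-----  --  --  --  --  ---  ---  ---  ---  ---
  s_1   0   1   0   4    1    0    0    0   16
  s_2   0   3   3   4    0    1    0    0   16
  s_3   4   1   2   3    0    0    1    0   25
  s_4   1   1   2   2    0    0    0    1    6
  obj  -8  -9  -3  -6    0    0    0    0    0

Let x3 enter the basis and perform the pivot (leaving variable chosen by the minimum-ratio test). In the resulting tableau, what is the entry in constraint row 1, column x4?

Ratio test on column x3 — row 1: entry 0 ≤ 0; row 2: 16/3 = 16/3; row 3: 25/2 = 25/2; row 4: 6/2 = 3. Minimum is 3 at row 4 (s_4 leaves); pivot element 2.
Divide row 4 by 2; eliminate column x3 from the other rows.
Row 1 update in column x4: 4 − 0·1 = 4.

4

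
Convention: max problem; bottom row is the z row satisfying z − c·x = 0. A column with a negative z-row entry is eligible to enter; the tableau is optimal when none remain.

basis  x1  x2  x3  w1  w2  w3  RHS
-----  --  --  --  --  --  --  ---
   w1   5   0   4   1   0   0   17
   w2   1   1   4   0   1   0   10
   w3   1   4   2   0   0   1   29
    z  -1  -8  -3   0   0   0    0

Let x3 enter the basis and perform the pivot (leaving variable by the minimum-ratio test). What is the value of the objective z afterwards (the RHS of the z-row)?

15/2

Ratio test on column x3 — row 1: 17/4 = 17/4; row 2: 10/4 = 5/2; row 3: 29/2 = 29/2. Minimum is 5/2 at row 2 (w2 leaves); pivot element 4.
Pivot on row 2; the z-row RHS becomes 0 − (-3)·(5/2) = 15/2.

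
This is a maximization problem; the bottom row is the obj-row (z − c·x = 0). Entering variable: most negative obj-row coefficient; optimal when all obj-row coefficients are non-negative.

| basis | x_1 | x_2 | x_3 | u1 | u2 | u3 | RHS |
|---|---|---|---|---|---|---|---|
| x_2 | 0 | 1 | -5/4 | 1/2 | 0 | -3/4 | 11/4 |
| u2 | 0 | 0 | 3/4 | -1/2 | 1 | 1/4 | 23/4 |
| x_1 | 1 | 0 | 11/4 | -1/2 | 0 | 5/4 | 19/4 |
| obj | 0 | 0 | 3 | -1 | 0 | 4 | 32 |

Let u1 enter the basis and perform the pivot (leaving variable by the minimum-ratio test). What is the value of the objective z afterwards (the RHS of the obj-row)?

Ratio test on column u1 — row 1: (11/4)/(1/2) = 11/2; row 2: entry -1/2 ≤ 0; row 3: entry -1/2 ≤ 0. Minimum is 11/2 at row 1 (x_2 leaves); pivot element 1/2.
Pivot on row 1; the obj-row RHS becomes 32 − (-1)·(11/2) = 75/2.

75/2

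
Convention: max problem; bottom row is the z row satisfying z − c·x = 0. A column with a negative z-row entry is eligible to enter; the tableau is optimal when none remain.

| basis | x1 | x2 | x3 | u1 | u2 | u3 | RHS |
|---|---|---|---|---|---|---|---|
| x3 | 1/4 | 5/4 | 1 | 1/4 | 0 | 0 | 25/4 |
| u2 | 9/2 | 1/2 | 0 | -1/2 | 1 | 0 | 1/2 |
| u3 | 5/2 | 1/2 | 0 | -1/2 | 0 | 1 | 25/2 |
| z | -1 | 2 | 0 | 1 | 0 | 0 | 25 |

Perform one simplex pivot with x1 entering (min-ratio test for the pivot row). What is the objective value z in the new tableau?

Ratio test on column x1 — row 1: (25/4)/(1/4) = 25; row 2: (1/2)/(9/2) = 1/9; row 3: (25/2)/(5/2) = 5. Minimum is 1/9 at row 2 (u2 leaves); pivot element 9/2.
Pivot on row 2; the z-row RHS becomes 25 − (-1)·(1/9) = 226/9.

226/9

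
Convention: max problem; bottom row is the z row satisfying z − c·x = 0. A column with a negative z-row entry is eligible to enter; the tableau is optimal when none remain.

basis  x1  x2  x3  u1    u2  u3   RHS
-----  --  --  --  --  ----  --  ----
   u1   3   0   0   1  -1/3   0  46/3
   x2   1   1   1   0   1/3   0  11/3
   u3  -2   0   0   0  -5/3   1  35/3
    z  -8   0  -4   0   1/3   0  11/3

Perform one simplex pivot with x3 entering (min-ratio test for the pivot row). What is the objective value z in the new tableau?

Ratio test on column x3 — row 1: entry 0 ≤ 0; row 2: (11/3)/1 = 11/3; row 3: entry 0 ≤ 0. Minimum is 11/3 at row 2 (x2 leaves); pivot element 1.
Pivot on row 2; the z-row RHS becomes 11/3 − (-4)·(11/3) = 55/3.

55/3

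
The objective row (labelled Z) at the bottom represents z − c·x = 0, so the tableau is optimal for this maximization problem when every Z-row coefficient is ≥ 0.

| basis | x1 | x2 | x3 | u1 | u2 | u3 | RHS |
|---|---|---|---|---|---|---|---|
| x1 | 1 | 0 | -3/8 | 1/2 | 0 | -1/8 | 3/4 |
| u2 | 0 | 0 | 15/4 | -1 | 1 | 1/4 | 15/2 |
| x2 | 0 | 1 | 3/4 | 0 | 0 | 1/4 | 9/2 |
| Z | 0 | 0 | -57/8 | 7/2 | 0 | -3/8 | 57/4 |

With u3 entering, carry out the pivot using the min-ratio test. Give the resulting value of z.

21

Ratio test on column u3 — row 1: entry -1/8 ≤ 0; row 2: (15/2)/(1/4) = 30; row 3: (9/2)/(1/4) = 18. Minimum is 18 at row 3 (x2 leaves); pivot element 1/4.
Pivot on row 3; the Z-row RHS becomes 57/4 − (-3/8)·18 = 21.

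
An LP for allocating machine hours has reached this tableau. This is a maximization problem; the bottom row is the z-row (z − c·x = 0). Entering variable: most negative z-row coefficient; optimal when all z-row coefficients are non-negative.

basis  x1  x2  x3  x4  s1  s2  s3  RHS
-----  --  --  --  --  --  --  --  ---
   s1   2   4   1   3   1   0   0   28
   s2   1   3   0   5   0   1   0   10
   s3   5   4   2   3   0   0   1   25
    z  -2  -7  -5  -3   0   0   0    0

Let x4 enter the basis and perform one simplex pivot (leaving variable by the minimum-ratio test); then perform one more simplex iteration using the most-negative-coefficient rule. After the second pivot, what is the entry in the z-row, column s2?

Ratio test on column x4 — row 1: 28/3 = 28/3; row 2: 10/5 = 2; row 3: 25/3 = 25/3. Minimum is 2 at row 2 (s2 leaves); pivot element 5.
Divide row 2 by 5; eliminate column x4 from the other rows.
Second iteration: most negative z-row entry is -26/5 in column x2, so x2 enters.
Ratio test on column x2 — row 1: 22/(11/5) = 10; row 2: 2/(3/5) = 10/3; row 3: 19/(11/5) = 95/11. Minimum is 10/3 at row 2 (x4 leaves); pivot element 3/5.
Divide row 2 by 3/5; eliminate column x2 from the other rows.
After both pivots, the entry at the z-row, column s2 is 7/3.

7/3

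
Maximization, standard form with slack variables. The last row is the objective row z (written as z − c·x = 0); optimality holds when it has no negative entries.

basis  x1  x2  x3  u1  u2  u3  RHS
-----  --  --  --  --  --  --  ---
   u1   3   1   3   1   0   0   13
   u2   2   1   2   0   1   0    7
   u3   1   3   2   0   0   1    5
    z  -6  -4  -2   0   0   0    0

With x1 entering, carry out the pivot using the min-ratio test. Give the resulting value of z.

Ratio test on column x1 — row 1: 13/3 = 13/3; row 2: 7/2 = 7/2; row 3: 5/1 = 5. Minimum is 7/2 at row 2 (u2 leaves); pivot element 2.
Pivot on row 2; the z-row RHS becomes 0 − (-6)·(7/2) = 21.

21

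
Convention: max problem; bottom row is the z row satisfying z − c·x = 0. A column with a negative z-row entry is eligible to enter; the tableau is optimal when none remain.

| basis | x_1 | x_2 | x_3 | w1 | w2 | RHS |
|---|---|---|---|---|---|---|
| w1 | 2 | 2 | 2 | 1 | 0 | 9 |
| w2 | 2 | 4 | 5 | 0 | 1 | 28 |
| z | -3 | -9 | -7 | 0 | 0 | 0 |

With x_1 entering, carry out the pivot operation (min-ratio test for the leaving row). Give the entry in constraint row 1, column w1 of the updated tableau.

1/2

Ratio test on column x_1 — row 1: 9/2 = 9/2; row 2: 28/2 = 14. Minimum is 9/2 at row 1 (w1 leaves); pivot element 2.
Divide row 1 by 2; eliminate column x_1 from the other rows.
In the new row 1, the w1 entry is the old entry divided by the pivot: 1/2 = 1/2.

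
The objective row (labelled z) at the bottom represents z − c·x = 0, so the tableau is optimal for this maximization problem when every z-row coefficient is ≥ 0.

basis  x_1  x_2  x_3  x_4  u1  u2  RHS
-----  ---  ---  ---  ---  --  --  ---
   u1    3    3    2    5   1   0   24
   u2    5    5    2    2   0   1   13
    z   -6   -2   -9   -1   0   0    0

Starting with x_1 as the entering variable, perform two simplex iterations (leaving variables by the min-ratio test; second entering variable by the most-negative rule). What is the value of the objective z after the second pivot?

117/2

Ratio test on column x_1 — row 1: 24/3 = 8; row 2: 13/5 = 13/5. Minimum is 13/5 at row 2 (u2 leaves); pivot element 5.
Pivot on row 2; the z-row RHS becomes 0 − (-6)·(13/5) = 78/5.
Next entering variable (most negative z-row entry -33/5): x_3.
Ratio test on column x_3 — row 1: (81/5)/(4/5) = 81/4; row 2: (13/5)/(2/5) = 13/2. Minimum is 13/2 at row 2 (x_1 leaves); pivot element 2/5.
After the second pivot the z-row RHS is 78/5 − (-33/5)·(13/2) = 117/2.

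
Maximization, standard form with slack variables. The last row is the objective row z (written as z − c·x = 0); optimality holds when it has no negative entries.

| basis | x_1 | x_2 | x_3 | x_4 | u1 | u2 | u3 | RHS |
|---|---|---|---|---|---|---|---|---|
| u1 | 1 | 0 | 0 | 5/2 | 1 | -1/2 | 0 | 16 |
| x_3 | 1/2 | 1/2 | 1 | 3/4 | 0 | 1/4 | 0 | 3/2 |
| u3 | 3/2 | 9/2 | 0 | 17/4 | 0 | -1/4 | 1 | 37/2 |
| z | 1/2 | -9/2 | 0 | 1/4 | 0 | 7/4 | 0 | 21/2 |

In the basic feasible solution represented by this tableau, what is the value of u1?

u1 is basic (row 1); its value is the RHS of that row, 16.

16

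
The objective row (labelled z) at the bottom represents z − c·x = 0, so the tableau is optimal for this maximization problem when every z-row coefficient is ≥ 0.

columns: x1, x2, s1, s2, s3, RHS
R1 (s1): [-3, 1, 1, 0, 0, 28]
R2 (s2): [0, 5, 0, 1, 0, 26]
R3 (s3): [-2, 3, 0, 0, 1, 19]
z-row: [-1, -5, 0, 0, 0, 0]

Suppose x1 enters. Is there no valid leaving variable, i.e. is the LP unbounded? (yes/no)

yes

Every constraint-row entry in column x1 is ≤ 0, so increasing x1 is unbounded.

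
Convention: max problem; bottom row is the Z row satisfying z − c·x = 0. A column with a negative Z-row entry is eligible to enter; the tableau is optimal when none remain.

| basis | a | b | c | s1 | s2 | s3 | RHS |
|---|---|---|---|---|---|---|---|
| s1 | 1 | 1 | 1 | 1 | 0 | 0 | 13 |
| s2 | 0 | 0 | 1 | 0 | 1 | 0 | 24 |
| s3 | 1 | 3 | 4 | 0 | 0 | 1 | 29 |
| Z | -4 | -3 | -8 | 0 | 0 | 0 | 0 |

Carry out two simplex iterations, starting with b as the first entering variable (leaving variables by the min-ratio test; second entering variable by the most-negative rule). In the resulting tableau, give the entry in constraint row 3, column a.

1/4

Ratio test on column b — row 1: 13/1 = 13; row 2: entry 0 ≤ 0; row 3: 29/3 = 29/3. Minimum is 29/3 at row 3 (s3 leaves); pivot element 3.
Divide row 3 by 3; eliminate column b from the other rows.
Second iteration: most negative Z-row entry is -4 in column c, so c enters.
Ratio test on column c — row 1: entry -1/3 ≤ 0; row 2: 24/1 = 24; row 3: (29/3)/(4/3) = 29/4. Minimum is 29/4 at row 3 (b leaves); pivot element 4/3.
Divide row 3 by 4/3; eliminate column c from the other rows.
After both pivots, the entry at constraint row 3, column a is 1/4.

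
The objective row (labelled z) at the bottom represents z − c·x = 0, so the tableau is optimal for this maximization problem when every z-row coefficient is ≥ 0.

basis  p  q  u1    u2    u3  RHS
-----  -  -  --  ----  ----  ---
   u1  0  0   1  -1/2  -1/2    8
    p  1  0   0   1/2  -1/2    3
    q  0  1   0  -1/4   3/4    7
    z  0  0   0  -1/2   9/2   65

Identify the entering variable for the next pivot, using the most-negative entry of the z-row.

Negative z-row entries: u2: -1/2.
The most negative is -1/2 in column u2, so u2 enters.

u2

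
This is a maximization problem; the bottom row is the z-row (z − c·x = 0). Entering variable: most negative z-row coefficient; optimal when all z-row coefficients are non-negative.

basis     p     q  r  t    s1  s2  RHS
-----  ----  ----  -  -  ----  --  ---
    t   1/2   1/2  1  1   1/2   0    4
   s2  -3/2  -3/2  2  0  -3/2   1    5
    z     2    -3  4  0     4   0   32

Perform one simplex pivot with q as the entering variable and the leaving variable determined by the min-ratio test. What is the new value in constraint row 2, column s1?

Ratio test on column q — row 1: 4/(1/2) = 8; row 2: entry -3/2 ≤ 0. Minimum is 8 at row 1 (t leaves); pivot element 1/2.
Divide row 1 by 1/2; eliminate column q from the other rows.
Row 2 update in column s1: -3/2 − (-3/2)·1 = 0.

0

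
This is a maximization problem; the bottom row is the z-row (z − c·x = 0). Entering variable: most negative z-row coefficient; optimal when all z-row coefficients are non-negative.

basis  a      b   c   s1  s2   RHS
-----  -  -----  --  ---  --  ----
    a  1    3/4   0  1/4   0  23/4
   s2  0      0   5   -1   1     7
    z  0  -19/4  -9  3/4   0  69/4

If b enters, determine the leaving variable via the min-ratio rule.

a

Column b entries and ratios — a: (23/4)/(3/4) = 23/3; s2: 0 ≤ 0, skip.
Smallest ratio is 23/3 in the row of a, so a leaves.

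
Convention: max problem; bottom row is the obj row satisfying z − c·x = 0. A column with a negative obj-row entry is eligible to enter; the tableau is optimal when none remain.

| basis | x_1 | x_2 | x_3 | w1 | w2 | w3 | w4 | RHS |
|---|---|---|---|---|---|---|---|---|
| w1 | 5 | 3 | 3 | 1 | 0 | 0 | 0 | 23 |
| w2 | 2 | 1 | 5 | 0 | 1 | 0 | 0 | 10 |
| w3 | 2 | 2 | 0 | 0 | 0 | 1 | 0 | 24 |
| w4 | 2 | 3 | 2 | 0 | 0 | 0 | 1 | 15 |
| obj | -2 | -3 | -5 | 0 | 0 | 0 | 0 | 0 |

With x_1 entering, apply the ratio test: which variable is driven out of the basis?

Column x_1 entries and ratios — w1: 23/5 = 23/5; w2: 10/2 = 5; w3: 24/2 = 12; w4: 15/2 = 15/2.
Smallest ratio is 23/5 in the row of w1, so w1 leaves.

w1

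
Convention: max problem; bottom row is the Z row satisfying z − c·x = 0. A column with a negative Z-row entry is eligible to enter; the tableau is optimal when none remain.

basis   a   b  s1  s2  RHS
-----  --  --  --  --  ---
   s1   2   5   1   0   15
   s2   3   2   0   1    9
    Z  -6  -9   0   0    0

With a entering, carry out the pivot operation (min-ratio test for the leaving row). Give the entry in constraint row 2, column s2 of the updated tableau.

1/3

Ratio test on column a — row 1: 15/2 = 15/2; row 2: 9/3 = 3. Minimum is 3 at row 2 (s2 leaves); pivot element 3.
Divide row 2 by 3; eliminate column a from the other rows.
In the new row 2, the s2 entry is the old entry divided by the pivot: 1/3 = 1/3.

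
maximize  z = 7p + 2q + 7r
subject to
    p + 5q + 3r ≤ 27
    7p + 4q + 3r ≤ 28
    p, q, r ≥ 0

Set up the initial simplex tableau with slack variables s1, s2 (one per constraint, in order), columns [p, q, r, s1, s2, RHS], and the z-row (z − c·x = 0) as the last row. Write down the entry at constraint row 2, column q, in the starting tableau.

4

Constraint 2 has coefficient 4 on q.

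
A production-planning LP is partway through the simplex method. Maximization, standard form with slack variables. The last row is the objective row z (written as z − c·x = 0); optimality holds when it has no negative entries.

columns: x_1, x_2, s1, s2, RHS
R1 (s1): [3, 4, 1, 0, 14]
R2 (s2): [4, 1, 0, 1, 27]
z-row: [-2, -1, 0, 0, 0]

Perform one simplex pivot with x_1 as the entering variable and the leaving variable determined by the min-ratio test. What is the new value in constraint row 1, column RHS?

Ratio test on column x_1 — row 1: 14/3 = 14/3; row 2: 27/4 = 27/4. Minimum is 14/3 at row 1 (s1 leaves); pivot element 3.
Divide row 1 by 3; eliminate column x_1 from the other rows.
In the new row 1, the RHS entry is the old entry divided by the pivot: 14/3 = 14/3.

14/3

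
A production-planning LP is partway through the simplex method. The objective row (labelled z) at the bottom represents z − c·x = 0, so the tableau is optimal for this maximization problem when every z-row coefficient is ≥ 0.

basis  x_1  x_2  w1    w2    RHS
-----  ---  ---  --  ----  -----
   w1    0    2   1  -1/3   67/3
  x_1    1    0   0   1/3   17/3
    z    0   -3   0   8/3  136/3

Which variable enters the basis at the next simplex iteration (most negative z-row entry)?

Negative z-row entries: x_2: -3.
The most negative is -3 in column x_2, so x_2 enters.

x_2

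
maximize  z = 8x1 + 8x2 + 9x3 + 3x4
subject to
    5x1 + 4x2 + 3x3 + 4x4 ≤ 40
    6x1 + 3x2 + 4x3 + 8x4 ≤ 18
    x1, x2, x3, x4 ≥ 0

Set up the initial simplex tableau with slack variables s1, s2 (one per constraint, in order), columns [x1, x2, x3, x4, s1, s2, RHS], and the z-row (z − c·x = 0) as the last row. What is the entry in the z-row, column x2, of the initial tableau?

The z-row carries the negated objective coefficients: the x2 entry is -8.

-8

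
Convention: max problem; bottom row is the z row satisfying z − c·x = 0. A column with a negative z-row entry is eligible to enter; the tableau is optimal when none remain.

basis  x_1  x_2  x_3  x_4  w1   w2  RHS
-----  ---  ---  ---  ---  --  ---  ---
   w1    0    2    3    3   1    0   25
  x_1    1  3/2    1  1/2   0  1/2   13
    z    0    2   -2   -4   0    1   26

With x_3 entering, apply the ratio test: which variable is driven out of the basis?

Column x_3 entries and ratios — w1: 25/3 = 25/3; x_1: 13/1 = 13.
Smallest ratio is 25/3 in the row of w1, so w1 leaves.

w1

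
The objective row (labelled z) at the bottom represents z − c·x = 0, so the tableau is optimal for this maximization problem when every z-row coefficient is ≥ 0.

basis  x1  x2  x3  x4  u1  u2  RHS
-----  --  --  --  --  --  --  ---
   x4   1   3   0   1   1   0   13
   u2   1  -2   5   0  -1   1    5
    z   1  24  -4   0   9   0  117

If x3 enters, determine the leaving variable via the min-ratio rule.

u2

Column x3 entries and ratios — x4: 0 ≤ 0, skip; u2: 5/5 = 1.
Smallest ratio is 1 in the row of u2, so u2 leaves.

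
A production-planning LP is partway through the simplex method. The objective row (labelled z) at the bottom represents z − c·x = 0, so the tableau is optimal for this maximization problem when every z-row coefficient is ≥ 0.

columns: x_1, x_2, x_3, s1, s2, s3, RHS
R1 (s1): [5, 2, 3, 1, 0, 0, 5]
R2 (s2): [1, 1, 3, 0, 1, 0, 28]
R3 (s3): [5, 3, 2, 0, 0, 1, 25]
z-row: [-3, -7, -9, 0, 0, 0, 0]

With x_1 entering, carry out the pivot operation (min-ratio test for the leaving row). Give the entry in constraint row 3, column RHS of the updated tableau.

Ratio test on column x_1 — row 1: 5/5 = 1; row 2: 28/1 = 28; row 3: 25/5 = 5. Minimum is 1 at row 1 (s1 leaves); pivot element 5.
Divide row 1 by 5; eliminate column x_1 from the other rows.
Row 3 update in column RHS: 25 − 5·1 = 20.

20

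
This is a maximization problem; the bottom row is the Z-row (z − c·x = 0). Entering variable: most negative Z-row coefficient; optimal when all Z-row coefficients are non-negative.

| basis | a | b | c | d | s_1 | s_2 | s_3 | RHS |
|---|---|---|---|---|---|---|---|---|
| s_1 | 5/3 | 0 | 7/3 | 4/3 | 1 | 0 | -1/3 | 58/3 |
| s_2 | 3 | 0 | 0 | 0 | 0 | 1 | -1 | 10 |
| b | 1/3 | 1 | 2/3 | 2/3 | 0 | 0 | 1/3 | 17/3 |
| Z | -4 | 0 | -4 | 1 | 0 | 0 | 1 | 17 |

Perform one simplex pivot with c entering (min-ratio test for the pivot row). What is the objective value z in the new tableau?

Ratio test on column c — row 1: (58/3)/(7/3) = 58/7; row 2: entry 0 ≤ 0; row 3: (17/3)/(2/3) = 17/2. Minimum is 58/7 at row 1 (s_1 leaves); pivot element 7/3.
Pivot on row 1; the Z-row RHS becomes 17 − (-4)·(58/7) = 351/7.

351/7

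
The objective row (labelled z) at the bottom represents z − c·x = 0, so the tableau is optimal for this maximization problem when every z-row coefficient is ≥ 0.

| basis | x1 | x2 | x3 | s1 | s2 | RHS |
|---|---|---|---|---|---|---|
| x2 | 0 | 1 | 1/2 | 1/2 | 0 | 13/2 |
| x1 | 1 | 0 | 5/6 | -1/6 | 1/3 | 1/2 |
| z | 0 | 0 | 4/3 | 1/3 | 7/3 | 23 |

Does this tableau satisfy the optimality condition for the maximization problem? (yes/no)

yes

Every z-row coefficient is ≥ 0, so the tableau is optimal.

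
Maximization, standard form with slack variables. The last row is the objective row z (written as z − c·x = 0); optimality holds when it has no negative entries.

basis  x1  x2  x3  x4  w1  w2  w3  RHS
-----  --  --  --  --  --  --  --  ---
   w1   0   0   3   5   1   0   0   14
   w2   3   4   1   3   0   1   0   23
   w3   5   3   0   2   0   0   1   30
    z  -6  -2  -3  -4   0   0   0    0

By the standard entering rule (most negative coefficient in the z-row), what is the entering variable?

x1

Negative z-row entries: x1: -6, x2: -2, x3: -3, x4: -4.
The most negative is -6 in column x1, so x1 enters.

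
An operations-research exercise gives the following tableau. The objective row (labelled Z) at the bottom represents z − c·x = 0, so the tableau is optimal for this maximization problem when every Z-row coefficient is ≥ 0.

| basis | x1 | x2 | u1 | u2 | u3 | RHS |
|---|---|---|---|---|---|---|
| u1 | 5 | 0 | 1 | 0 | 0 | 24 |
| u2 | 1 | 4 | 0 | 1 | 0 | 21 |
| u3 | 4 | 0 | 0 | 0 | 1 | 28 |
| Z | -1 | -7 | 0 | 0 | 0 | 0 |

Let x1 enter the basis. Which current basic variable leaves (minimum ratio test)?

Column x1 entries and ratios — u1: 24/5 = 24/5; u2: 21/1 = 21; u3: 28/4 = 7.
Smallest ratio is 24/5 in the row of u1, so u1 leaves.

u1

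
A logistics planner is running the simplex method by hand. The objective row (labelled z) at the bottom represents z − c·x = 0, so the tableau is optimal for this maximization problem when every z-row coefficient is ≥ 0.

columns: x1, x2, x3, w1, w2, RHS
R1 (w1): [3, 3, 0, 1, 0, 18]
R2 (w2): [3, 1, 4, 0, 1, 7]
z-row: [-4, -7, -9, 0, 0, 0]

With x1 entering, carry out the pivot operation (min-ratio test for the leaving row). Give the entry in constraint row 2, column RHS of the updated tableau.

Ratio test on column x1 — row 1: 18/3 = 6; row 2: 7/3 = 7/3. Minimum is 7/3 at row 2 (w2 leaves); pivot element 3.
Divide row 2 by 3; eliminate column x1 from the other rows.
In the new row 2, the RHS entry is the old entry divided by the pivot: 7/3 = 7/3.

7/3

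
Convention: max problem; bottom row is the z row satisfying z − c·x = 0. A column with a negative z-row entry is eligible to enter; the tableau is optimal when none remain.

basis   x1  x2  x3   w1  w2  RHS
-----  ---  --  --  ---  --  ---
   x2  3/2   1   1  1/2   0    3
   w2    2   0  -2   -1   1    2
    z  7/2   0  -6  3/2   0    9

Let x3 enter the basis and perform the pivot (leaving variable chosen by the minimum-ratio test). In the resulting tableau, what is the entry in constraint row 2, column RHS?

8

Ratio test on column x3 — row 1: 3/1 = 3; row 2: entry -2 ≤ 0. Minimum is 3 at row 1 (x2 leaves); pivot element 1.
Divide row 1 by 1; eliminate column x3 from the other rows.
Row 2 update in column RHS: 2 − (-2)·3 = 8.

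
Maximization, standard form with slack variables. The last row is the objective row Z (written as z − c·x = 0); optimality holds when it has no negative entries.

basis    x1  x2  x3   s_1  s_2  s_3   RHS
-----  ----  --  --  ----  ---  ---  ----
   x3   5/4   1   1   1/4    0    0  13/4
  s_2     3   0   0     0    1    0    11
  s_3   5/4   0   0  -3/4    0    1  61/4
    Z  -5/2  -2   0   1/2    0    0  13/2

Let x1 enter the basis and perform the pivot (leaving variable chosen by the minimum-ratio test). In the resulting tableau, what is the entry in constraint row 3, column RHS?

Ratio test on column x1 — row 1: (13/4)/(5/4) = 13/5; row 2: 11/3 = 11/3; row 3: (61/4)/(5/4) = 61/5. Minimum is 13/5 at row 1 (x3 leaves); pivot element 5/4.
Divide row 1 by 5/4; eliminate column x1 from the other rows.
Row 3 update in column RHS: 61/4 − (5/4)·(13/5) = 12.

12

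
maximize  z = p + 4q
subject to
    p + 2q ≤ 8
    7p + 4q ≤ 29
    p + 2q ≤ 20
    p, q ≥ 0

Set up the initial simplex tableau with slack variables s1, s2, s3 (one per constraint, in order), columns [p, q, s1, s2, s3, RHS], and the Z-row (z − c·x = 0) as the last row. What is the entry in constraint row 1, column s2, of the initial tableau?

Slack s2 belongs to constraint 2; its column is the unit vector e_2, so the entry in row 1 is 0.

0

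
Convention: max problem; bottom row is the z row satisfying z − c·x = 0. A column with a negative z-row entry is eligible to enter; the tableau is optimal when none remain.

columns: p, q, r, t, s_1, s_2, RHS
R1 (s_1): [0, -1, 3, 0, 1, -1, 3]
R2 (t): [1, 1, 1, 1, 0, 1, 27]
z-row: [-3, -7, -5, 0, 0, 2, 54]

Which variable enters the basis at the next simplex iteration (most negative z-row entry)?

q

Negative z-row entries: p: -3, q: -7, r: -5.
The most negative is -7 in column q, so q enters.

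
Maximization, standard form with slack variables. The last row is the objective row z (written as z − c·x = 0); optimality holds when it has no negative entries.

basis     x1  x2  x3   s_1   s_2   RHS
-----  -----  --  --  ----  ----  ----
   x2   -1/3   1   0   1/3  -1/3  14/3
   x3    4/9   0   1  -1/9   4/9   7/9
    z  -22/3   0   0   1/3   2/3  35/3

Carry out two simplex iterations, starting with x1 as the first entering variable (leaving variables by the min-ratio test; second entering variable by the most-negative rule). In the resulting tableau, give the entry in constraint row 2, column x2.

1

Ratio test on column x1 — row 1: entry -1/3 ≤ 0; row 2: (7/9)/(4/9) = 7/4. Minimum is 7/4 at row 2 (x3 leaves); pivot element 4/9.
Divide row 2 by 4/9; eliminate column x1 from the other rows.
Second iteration: most negative z-row entry is -3/2 in column s_1, so s_1 enters.
Ratio test on column s_1 — row 1: (21/4)/(1/4) = 21; row 2: entry -1/4 ≤ 0. Minimum is 21 at row 1 (x2 leaves); pivot element 1/4.
Divide row 1 by 1/4; eliminate column s_1 from the other rows.
After both pivots, the entry at constraint row 2, column x2 is 1.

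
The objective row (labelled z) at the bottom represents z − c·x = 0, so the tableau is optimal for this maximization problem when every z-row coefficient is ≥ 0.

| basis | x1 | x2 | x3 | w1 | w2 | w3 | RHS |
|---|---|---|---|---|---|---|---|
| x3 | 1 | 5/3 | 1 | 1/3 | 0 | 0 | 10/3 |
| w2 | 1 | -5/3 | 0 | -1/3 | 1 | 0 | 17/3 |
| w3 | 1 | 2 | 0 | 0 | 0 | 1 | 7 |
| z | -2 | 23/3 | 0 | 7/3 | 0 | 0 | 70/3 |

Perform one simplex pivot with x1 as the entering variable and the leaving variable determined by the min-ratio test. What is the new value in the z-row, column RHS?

Ratio test on column x1 — row 1: (10/3)/1 = 10/3; row 2: (17/3)/1 = 17/3; row 3: 7/1 = 7. Minimum is 10/3 at row 1 (x3 leaves); pivot element 1.
Divide row 1 by 1; eliminate column x1 from the other rows.
z-row update in column RHS: 70/3 − (-2)·(10/3) = 30.

30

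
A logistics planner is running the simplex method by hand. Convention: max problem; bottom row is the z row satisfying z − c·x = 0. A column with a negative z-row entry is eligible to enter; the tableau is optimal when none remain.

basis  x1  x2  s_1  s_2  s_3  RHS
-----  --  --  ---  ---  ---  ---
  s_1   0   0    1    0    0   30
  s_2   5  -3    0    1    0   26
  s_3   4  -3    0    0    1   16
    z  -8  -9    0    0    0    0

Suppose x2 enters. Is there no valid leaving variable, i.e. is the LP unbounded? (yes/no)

Every constraint-row entry in column x2 is ≤ 0, so increasing x2 is unbounded.

yes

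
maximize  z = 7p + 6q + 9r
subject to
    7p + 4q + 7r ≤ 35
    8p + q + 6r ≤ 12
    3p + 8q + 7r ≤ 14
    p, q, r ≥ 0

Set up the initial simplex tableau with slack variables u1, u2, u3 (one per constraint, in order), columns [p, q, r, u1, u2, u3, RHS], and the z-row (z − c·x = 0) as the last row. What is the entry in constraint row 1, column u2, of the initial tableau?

0

Slack u2 belongs to constraint 2; its column is the unit vector e_2, so the entry in row 1 is 0.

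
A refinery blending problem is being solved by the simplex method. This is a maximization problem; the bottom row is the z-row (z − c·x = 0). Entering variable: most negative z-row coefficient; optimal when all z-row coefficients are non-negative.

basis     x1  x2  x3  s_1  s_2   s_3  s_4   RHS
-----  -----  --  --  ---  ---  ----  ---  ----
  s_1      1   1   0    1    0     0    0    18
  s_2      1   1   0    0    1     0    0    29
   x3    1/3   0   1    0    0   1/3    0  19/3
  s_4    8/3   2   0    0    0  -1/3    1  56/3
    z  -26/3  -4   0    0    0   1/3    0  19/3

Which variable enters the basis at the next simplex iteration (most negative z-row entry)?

Negative z-row entries: x1: -26/3, x2: -4.
The most negative is -26/3 in column x1, so x1 enters.

x1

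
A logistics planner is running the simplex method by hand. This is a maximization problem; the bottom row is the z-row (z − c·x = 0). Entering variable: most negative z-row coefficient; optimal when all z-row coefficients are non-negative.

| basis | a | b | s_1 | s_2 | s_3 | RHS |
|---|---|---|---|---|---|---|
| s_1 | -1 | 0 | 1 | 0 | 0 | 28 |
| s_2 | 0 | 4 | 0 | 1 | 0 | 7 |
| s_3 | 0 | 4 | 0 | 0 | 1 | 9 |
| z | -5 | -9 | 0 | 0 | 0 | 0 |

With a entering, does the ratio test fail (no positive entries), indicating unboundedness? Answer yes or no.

Every constraint-row entry in column a is ≤ 0, so increasing a is unbounded.

yes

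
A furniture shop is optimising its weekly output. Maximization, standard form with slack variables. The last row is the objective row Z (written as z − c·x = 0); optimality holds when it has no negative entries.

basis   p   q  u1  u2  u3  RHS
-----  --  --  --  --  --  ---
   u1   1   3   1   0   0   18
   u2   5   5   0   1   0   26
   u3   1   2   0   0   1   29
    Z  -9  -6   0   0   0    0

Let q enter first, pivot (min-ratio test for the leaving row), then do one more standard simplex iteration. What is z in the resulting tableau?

Ratio test on column q — row 1: 18/3 = 6; row 2: 26/5 = 26/5; row 3: 29/2 = 29/2. Minimum is 26/5 at row 2 (u2 leaves); pivot element 5.
Pivot on row 2; the Z-row RHS becomes 0 − (-6)·(26/5) = 156/5.
Next entering variable (most negative Z-row entry -3): p.
Ratio test on column p — row 1: entry -2 ≤ 0; row 2: (26/5)/1 = 26/5; row 3: entry -1 ≤ 0. Minimum is 26/5 at row 2 (q leaves); pivot element 1.
After the second pivot the Z-row RHS is 156/5 − (-3)·(26/5) = 234/5.

234/5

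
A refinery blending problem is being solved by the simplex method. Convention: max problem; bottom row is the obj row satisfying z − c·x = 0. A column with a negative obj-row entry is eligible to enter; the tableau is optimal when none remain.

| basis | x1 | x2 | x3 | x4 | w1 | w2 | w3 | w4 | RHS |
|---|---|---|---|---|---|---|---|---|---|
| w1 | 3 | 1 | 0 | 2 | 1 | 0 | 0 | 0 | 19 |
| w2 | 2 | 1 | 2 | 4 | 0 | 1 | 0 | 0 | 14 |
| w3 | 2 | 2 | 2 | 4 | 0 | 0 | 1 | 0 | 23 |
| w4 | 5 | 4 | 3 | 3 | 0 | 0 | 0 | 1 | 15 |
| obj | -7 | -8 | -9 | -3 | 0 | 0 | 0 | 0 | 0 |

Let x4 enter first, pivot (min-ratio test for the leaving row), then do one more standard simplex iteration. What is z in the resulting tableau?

Ratio test on column x4 — row 1: 19/2 = 19/2; row 2: 14/4 = 7/2; row 3: 23/4 = 23/4; row 4: 15/3 = 5. Minimum is 7/2 at row 2 (w2 leaves); pivot element 4.
Pivot on row 2; the obj-row RHS becomes 0 − (-3)·(7/2) = 21/2.
Next entering variable (most negative obj-row entry -15/2): x3.
Ratio test on column x3 — row 1: entry -1 ≤ 0; row 2: (7/2)/(1/2) = 7; row 3: entry 0 ≤ 0; row 4: (9/2)/(3/2) = 3. Minimum is 3 at row 4 (w4 leaves); pivot element 3/2.
After the second pivot the obj-row RHS is 21/2 − (-15/2)·3 = 33.

33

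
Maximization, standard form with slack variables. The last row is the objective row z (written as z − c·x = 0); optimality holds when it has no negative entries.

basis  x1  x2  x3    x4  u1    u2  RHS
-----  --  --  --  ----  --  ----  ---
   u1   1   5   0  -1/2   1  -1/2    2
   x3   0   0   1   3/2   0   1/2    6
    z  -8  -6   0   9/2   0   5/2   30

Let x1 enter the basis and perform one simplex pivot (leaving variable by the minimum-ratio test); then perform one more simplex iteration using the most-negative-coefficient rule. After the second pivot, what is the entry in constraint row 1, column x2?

5

Ratio test on column x1 — row 1: 2/1 = 2; row 2: entry 0 ≤ 0. Minimum is 2 at row 1 (u1 leaves); pivot element 1.
Divide row 1 by 1; eliminate column x1 from the other rows.
Second iteration: most negative z-row entry is -3/2 in column u2, so u2 enters.
Ratio test on column u2 — row 1: entry -1/2 ≤ 0; row 2: 6/(1/2) = 12. Minimum is 12 at row 2 (x3 leaves); pivot element 1/2.
Divide row 2 by 1/2; eliminate column u2 from the other rows.
After both pivots, the entry at constraint row 1, column x2 is 5.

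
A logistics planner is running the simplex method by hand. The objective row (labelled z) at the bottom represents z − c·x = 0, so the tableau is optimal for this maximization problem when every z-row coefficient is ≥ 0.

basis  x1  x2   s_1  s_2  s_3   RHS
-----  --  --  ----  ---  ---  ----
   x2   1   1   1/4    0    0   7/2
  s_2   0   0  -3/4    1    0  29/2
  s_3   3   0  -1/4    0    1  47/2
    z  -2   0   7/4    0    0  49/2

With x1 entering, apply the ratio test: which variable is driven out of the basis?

Column x1 entries and ratios — x2: (7/2)/1 = 7/2; s_2: 0 ≤ 0, skip; s_3: (47/2)/3 = 47/6.
Smallest ratio is 7/2 in the row of x2, so x2 leaves.

x2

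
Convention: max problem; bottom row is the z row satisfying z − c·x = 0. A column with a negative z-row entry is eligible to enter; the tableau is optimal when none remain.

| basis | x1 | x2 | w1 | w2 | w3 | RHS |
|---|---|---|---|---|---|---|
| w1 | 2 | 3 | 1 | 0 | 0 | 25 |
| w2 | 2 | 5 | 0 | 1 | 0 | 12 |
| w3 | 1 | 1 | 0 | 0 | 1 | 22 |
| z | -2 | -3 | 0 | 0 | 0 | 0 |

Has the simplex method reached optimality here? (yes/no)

The z-row has a negative entry -3 in column x2, so it is not optimal.

no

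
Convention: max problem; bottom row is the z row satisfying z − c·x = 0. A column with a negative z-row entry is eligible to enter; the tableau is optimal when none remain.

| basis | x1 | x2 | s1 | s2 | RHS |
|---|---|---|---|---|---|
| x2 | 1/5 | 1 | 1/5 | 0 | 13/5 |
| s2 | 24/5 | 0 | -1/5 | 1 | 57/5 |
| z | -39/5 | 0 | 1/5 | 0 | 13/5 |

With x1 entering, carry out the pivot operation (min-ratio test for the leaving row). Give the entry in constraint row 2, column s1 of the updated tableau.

Ratio test on column x1 — row 1: (13/5)/(1/5) = 13; row 2: (57/5)/(24/5) = 19/8. Minimum is 19/8 at row 2 (s2 leaves); pivot element 24/5.
Divide row 2 by 24/5; eliminate column x1 from the other rows.
In the new row 2, the s1 entry is the old entry divided by the pivot: (-1/5)/(24/5) = -1/24.

-1/24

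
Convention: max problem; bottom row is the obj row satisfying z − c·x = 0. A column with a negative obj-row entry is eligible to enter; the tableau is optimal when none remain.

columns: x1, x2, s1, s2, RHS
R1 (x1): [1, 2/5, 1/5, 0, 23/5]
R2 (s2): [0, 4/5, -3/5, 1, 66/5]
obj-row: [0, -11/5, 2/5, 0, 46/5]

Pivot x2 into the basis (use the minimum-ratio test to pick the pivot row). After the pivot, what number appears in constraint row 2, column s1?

-1

Ratio test on column x2 — row 1: (23/5)/(2/5) = 23/2; row 2: (66/5)/(4/5) = 33/2. Minimum is 23/2 at row 1 (x1 leaves); pivot element 2/5.
Divide row 1 by 2/5; eliminate column x2 from the other rows.
Row 2 update in column s1: -3/5 − (4/5)·(1/2) = -1.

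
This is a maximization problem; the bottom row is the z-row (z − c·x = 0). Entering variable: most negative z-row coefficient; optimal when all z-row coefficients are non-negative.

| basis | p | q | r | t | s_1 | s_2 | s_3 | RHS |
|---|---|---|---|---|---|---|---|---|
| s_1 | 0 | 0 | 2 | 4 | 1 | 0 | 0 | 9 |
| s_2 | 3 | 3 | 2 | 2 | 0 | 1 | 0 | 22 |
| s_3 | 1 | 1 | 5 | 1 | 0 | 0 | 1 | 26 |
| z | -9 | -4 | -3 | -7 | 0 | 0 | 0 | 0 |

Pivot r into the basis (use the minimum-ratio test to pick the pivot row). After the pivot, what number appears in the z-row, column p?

Ratio test on column r — row 1: 9/2 = 9/2; row 2: 22/2 = 11; row 3: 26/5 = 26/5. Minimum is 9/2 at row 1 (s_1 leaves); pivot element 2.
Divide row 1 by 2; eliminate column r from the other rows.
z-row update in column p: -9 − (-3)·0 = -9.

-9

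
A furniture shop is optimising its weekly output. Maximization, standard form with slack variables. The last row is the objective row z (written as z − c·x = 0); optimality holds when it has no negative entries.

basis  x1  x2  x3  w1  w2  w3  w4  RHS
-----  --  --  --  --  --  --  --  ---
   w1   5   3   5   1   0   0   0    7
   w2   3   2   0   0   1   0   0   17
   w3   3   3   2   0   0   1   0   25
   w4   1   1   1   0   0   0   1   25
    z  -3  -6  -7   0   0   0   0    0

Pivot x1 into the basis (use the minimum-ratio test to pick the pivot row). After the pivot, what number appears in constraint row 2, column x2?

1/5

Ratio test on column x1 — row 1: 7/5 = 7/5; row 2: 17/3 = 17/3; row 3: 25/3 = 25/3; row 4: 25/1 = 25. Minimum is 7/5 at row 1 (w1 leaves); pivot element 5.
Divide row 1 by 5; eliminate column x1 from the other rows.
Row 2 update in column x2: 2 − 3·(3/5) = 1/5.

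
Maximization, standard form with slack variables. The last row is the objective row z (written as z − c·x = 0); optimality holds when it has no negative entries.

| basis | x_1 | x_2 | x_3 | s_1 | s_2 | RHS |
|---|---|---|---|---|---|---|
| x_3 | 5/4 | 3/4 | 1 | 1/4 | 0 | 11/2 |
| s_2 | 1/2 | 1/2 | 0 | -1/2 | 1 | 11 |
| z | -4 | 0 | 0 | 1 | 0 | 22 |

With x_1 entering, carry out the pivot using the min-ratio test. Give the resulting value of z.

Ratio test on column x_1 — row 1: (11/2)/(5/4) = 22/5; row 2: 11/(1/2) = 22. Minimum is 22/5 at row 1 (x_3 leaves); pivot element 5/4.
Pivot on row 1; the z-row RHS becomes 22 − (-4)·(22/5) = 198/5.

198/5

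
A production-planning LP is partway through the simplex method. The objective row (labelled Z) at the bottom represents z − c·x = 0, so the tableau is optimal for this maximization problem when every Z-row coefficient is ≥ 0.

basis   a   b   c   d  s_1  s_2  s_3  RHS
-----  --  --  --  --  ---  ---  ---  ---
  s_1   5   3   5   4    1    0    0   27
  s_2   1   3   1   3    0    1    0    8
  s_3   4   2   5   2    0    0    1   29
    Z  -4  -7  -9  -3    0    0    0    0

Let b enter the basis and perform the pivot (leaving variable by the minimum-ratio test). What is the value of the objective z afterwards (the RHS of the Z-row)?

56/3

Ratio test on column b — row 1: 27/3 = 9; row 2: 8/3 = 8/3; row 3: 29/2 = 29/2. Minimum is 8/3 at row 2 (s_2 leaves); pivot element 3.
Pivot on row 2; the Z-row RHS becomes 0 − (-7)·(8/3) = 56/3.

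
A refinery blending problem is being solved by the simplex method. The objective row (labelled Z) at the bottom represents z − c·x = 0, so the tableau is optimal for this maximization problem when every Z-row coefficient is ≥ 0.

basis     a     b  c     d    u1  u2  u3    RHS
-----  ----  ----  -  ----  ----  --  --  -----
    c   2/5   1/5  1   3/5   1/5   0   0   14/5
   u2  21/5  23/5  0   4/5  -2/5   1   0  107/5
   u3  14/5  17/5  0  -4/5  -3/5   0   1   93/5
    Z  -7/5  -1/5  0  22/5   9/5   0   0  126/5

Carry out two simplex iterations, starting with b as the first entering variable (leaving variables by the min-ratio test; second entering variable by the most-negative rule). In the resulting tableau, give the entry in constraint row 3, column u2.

-2/3

Ratio test on column b — row 1: (14/5)/(1/5) = 14; row 2: (107/5)/(23/5) = 107/23; row 3: (93/5)/(17/5) = 93/17. Minimum is 107/23 at row 2 (u2 leaves); pivot element 23/5.
Divide row 2 by 23/5; eliminate column b from the other rows.
Second iteration: most negative Z-row entry is -28/23 in column a, so a enters.
Ratio test on column a — row 1: (43/23)/(5/23) = 43/5; row 2: (107/23)/(21/23) = 107/21; row 3: entry -7/23 ≤ 0. Minimum is 107/21 at row 2 (b leaves); pivot element 21/23.
Divide row 2 by 21/23; eliminate column a from the other rows.
After both pivots, the entry at constraint row 3, column u2 is -2/3.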